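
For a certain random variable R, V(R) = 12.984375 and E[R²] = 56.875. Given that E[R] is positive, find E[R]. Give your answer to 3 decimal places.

6.625

(E[R])² = E[R²] − V(R) = 56.875 − 12.984375 = 43.890625
E[R] = √43.890625 = 6.625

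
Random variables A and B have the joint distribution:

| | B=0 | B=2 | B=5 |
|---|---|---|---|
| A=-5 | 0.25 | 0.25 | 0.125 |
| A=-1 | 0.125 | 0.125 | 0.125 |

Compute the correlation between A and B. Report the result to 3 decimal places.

0.133

E[A] = -3.5,  E[B] = 2
E[AB] = -6.5
Cov(A,B) = E[AB] − E[A]E[B] = -6.5 − (-3.5)(2) = 0.5
var(A) = 3.75,  var(B) = 3.75
ρ = 0.5 / √(3.75·3.75) ≈ 0.133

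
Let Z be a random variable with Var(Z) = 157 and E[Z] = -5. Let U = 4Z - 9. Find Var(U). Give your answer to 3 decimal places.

2512.000

Var(4Z - 9) = (4)²·Var(Z) = 16·157 = 2512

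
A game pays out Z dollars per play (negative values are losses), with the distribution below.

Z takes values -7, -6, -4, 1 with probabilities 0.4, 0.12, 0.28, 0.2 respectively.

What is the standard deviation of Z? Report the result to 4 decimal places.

2.9810

E[Z] = (-7)(0.4) + (-6)(0.12) + (-4)(0.28) + (1)(0.2) = -4.44
E[Z²] = (-7)²(0.4) + (-6)²(0.12) + (-4)²(0.28) + (1)²(0.2) = 28.6
Var(Z) = E[Z²] − (E[Z])² = 28.6 − (-4.44)² = 8.8864
σ(Z) = √8.8864 ≈ 2.9810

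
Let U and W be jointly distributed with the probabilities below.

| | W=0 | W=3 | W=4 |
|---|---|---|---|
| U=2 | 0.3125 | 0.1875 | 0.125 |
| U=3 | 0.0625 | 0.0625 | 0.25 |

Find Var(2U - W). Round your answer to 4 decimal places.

2.7500

E[U] = 2.375,  E[W] = 2.25,  E[UW] = 5.6875
Var(U) = 5.875 − (2.375)² = 0.234375;  Var(W) = 8.25 − (2.25)² = 3.1875
cov(U,W) = 5.6875 − (2.375)(2.25) = 0.34375
Var(2U - W) = (2)²·0.234375 + (-1)²·3.1875 + 2·(2)·(-1)·0.34375 = 2.75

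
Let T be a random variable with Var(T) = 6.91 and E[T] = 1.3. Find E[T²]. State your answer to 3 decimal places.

8.600

E[T²] = Var(T) + (E[T])² = 6.91 + (1.3)² = 8.6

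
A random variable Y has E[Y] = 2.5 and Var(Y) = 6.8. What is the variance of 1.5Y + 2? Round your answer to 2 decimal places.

Var(1.5Y + 2) = (1.5)²·Var(Y) = 2.25·6.8 = 15.3

15.30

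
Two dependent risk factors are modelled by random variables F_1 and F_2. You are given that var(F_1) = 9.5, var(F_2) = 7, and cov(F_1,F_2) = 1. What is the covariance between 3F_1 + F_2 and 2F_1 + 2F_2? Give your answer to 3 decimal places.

cov(3F_1 + F_2, 2F_1 + 2F_2) = (3)(2)var(F_1) + (1)(2)var(F_2) + [(3)(2) + (1)(2)]cov(F_1,F_2)
= 6·9.5 + 2·7 + 8·1 = 79

79.000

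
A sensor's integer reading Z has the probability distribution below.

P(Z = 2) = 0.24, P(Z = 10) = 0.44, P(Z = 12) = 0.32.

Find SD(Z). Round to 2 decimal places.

E[Z] = (2)(0.24) + (10)(0.44) + (12)(0.32) = 8.72
E[Z²] = (2)²(0.24) + (10)²(0.44) + (12)²(0.32) = 91.04
V(Z) = E[Z²] − (E[Z])² = 91.04 − (8.72)² = 15.0016
SD(Z) = √15.0016 ≈ 3.87

3.87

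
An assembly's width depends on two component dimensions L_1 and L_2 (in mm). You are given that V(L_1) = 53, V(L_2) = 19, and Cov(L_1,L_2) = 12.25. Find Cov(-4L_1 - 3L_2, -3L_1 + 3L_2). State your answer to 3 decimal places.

Cov(-4L_1 - 3L_2, -3L_1 + 3L_2) = (-4)(-3)V(L_1) + (-3)(3)V(L_2) + [(-4)(3) + (-3)(-3)]Cov(L_1,L_2)
= 12·53 + -9·19 + -3·12.25 = 428.25

428.250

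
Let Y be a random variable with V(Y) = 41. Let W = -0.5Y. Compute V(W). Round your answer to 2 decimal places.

V(-0.5Y) = (-0.5)²·V(Y) = 0.25·41 = 10.25

10.25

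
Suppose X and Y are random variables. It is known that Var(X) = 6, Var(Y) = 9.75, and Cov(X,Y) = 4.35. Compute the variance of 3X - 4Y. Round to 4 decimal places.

105.6000

Var(3X - 4Y) = (3)²·Var(X) + (-4)²·Var(Y) + 2·(3)·(-4)·Cov(X,Y)
= 9·6 + 16·9.75 + -24·4.35 = 105.6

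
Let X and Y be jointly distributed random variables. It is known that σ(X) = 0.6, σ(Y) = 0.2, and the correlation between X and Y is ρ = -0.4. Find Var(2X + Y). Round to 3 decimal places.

Var(X) = (0.6)² = 0.36;  Var(Y) = (0.2)² = 0.04
cov(X,Y) = ρ·σ(X)·σ(Y) = -0.4·0.6·0.2 = -0.048
Var(2X + Y) = (2)²·Var(X) + (1)²·Var(Y) + 2·(2)·(1)·cov(X,Y)
= 4·0.36 + 1·0.04 + 4·-0.048 = 1.288

1.288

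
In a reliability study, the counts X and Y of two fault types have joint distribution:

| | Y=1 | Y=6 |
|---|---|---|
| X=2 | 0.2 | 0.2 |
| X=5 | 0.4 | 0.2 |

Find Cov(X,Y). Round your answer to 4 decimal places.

-0.6000

E[X] = 3.8,  E[Y] = 3
E[XY] = 10.8
Cov(X,Y) = E[XY] − E[X]E[Y] = 10.8 − (3.8)(3) = -0.6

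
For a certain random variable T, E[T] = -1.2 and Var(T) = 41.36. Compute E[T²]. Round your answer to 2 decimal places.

42.80

E[T²] = Var(T) + (E[T])² = 41.36 + (-1.2)² = 42.8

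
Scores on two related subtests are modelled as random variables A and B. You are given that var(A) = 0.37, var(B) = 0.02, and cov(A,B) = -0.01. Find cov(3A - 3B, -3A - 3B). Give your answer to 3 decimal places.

cov(3A - 3B, -3A - 3B) = (3)(-3)var(A) + (-3)(-3)var(B) + [(3)(-3) + (-3)(-3)]cov(A,B)
= -9·0.37 + 9·0.02 + 0·-0.01 = -3.15

-3.150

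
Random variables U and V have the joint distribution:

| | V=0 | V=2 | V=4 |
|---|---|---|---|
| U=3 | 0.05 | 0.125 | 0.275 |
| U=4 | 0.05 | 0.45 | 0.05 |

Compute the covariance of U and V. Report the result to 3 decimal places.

-0.248

E[U] = 3.55,  E[V] = 2.45
E[UV] = 8.45
Cov(U,V) = E[UV] − E[U]E[V] = 8.45 − (3.55)(2.45) = -0.2475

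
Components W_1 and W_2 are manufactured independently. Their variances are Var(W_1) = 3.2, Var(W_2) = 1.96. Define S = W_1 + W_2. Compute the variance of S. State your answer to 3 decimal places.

5.160

By independence, Var(S) = (1)²Var(W_1) + (1)²Var(W_2)
= (1)²·3.2 + (1)²·1.96 = 5.16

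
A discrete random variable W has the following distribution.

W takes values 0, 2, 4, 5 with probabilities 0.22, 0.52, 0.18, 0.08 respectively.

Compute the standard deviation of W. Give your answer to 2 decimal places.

1.51

E[W] = (0)(0.22) + (2)(0.52) + (4)(0.18) + (5)(0.08) = 2.16
E[W²] = (0)²(0.22) + (2)²(0.52) + (4)²(0.18) + (5)²(0.08) = 6.96
Var(W) = E[W²] − (E[W])² = 6.96 − (2.16)² = 2.2944
σ(W) = √2.2944 ≈ 1.51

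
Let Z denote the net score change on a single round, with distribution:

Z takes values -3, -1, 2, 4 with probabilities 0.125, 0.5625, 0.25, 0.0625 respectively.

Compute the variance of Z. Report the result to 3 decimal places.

3.652

E[Z] = (-3)(0.125) + (-1)(0.5625) + (2)(0.25) + (4)(0.0625) = -0.1875
E[Z²] = (-3)²(0.125) + (-1)²(0.5625) + (2)²(0.25) + (4)²(0.0625) = 3.6875
Var(Z) = E[Z²] − (E[Z])² = 3.6875 − (-0.1875)² = 3.65234375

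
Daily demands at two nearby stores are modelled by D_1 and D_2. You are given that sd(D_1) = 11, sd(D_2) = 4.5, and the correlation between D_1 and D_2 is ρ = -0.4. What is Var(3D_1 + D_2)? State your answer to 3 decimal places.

Var(D_1) = (11)² = 121;  Var(D_2) = (4.5)² = 20.25
Cov(D_1,D_2) = ρ·sd(D_1)·sd(D_2) = -0.4·11·4.5 = -19.8
Var(3D_1 + D_2) = (3)²·Var(D_1) + (1)²·Var(D_2) + 2·(3)·(1)·Cov(D_1,D_2)
= 9·121 + 1·20.25 + 6·-19.8 = 990.45

990.450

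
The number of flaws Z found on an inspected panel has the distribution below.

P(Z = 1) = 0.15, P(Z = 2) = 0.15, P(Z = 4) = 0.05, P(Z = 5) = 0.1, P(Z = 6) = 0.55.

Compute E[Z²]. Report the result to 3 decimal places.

E[Z²] = (1)²(0.15) + (2)²(0.15) + (4)²(0.05) + (5)²(0.1) + (6)²(0.55) = 23.85

23.850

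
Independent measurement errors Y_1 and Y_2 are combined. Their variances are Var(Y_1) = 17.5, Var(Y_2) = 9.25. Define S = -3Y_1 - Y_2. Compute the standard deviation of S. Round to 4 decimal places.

12.9132

By independence, Var(S) = (-3)²Var(Y_1) + (-1)²Var(Y_2)
= (-3)²·17.5 + (-1)²·9.25 = 166.75
sd(S) = √166.75 ≈ 12.9132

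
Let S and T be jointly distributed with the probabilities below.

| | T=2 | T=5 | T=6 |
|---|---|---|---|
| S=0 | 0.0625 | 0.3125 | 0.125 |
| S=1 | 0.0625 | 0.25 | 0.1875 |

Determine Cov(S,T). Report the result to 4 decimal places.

0.0313

E[S] = 0.5,  E[T] = 4.9375
E[ST] = 2.5
Cov(S,T) = E[ST] − E[S]E[T] = 2.5 − (0.5)(4.9375) = 0.03125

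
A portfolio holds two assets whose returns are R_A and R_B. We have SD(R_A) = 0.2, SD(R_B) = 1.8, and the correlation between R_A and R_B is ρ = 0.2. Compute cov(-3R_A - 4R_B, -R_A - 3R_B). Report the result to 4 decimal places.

39.9360

V(R_A) = (0.2)² = 0.04;  V(R_B) = (1.8)² = 3.24
cov(R_A,R_B) = ρ·SD(R_A)·SD(R_B) = 0.2·0.2·1.8 = 0.072
cov(-3R_A - 4R_B, -R_A - 3R_B) = (-3)(-1)V(R_A) + (-4)(-3)V(R_B) + [(-3)(-3) + (-4)(-1)]cov(R_A,R_B)
= 3·0.04 + 12·3.24 + 13·0.072 = 39.936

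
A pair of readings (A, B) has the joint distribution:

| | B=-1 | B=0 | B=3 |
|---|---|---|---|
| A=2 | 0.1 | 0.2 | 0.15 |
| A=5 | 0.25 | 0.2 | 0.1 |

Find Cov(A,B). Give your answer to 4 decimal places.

E[A] = 3.65,  E[B] = 0.4
E[AB] = 0.95
Cov(A,B) = E[AB] − E[A]E[B] = 0.95 − (3.65)(0.4) = -0.51

-0.5100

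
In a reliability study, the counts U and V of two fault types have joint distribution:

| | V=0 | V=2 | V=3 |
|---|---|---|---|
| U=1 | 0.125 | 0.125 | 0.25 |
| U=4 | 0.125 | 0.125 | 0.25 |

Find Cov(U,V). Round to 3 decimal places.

0.000

E[U] = 2.5,  E[V] = 2
E[UV] = 5
Cov(U,V) = E[UV] − E[U]E[V] = 5 − (2.5)(2) = 0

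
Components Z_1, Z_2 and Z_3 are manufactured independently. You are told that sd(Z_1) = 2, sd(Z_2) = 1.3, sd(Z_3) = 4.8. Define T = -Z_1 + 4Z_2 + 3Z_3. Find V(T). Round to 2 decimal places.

V(Z_1) = 4, V(Z_2) = 1.69, V(Z_3) = 23.04
By independence, V(T) = (-1)²V(Z_1) + (4)²V(Z_2) + (3)²V(Z_3)
= (-1)²·4 + (4)²·1.69 + (3)²·23.04 = 238.4

238.40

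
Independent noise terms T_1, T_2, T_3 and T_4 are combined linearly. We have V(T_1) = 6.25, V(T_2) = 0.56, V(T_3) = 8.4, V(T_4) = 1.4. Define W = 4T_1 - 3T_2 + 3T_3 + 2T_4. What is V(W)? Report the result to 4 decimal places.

186.2400

By independence, V(W) = (4)²V(T_1) + (-3)²V(T_2) + (3)²V(T_3) + (2)²V(T_4)
= (4)²·6.25 + (-3)²·0.56 + (3)²·8.4 + (2)²·1.4 = 186.24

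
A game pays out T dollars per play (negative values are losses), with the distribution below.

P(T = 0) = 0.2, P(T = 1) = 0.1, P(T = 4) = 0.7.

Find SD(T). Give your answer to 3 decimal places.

E[T] = (0)(0.2) + (1)(0.1) + (4)(0.7) = 2.9
E[T²] = (0)²(0.2) + (1)²(0.1) + (4)²(0.7) = 11.3
V(T) = E[T²] − (E[T])² = 11.3 − (2.9)² = 2.89
SD(T) = √2.89 ≈ 1.700

1.700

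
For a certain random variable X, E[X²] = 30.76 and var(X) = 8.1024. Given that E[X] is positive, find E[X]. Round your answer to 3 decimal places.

4.760

(E[X])² = E[X²] − var(X) = 30.76 − 8.1024 = 22.6576
E[X] = √22.6576 = 4.76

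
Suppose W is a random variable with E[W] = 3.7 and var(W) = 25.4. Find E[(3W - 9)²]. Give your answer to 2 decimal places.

E[3W - 9] = 3·3.7 − 9 = 2.1
var(3W - 9) = (3)²·25.4 = 228.6
E[(3W - 9)²] = var((3W - 9)) + (E[(3W - 9)])² = 228.6 + (2.1)² = 233.01

233.01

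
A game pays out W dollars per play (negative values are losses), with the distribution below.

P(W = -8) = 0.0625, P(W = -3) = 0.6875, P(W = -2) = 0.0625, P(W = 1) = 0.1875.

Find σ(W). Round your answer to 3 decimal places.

E[W] = (-8)(0.0625) + (-3)(0.6875) + (-2)(0.0625) + (1)(0.1875) = -2.5
E[W²] = (-8)²(0.0625) + (-3)²(0.6875) + (-2)²(0.0625) + (1)²(0.1875) = 10.625
var(W) = E[W²] − (E[W])² = 10.625 − (-2.5)² = 4.375
σ(W) = √4.375 ≈ 2.092

2.092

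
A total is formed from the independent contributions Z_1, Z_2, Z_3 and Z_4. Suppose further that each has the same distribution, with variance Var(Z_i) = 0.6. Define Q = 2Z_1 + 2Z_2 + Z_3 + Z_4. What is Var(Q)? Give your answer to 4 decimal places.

6.0000

By independence, Var(Q) = (2)²Var(Z_1) + (2)²Var(Z_2) + (1)²Var(Z_3) + (1)²Var(Z_4)
= (2)²·0.6 + (2)²·0.6 + (1)²·0.6 + (1)²·0.6 = 6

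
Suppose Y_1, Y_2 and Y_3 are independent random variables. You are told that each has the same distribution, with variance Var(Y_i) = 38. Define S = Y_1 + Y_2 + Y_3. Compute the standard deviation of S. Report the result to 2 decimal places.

By independence, Var(S) = (1)²Var(Y_1) + (1)²Var(Y_2) + (1)²Var(Y_3)
= (1)²·38 + (1)²·38 + (1)²·38 = 114
SD(S) = √114 ≈ 10.68

10.68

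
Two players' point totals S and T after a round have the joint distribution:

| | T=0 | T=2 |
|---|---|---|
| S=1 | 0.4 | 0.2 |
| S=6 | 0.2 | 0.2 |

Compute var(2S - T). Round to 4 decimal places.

E[S] = 3,  E[T] = 0.8,  E[ST] = 2.8
var(S) = 15 − (3)² = 6;  var(T) = 1.6 − (0.8)² = 0.96
Cov(S,T) = 2.8 − (3)(0.8) = 0.4
var(2S - T) = (2)²·6 + (-1)²·0.96 + 2·(2)·(-1)·0.4 = 23.36

23.3600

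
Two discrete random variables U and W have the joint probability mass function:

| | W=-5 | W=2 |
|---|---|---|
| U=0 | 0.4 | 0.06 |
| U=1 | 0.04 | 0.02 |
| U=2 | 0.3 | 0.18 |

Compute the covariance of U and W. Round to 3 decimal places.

0.804

E[U] = 1.02,  E[W] = -3.18
E[UW] = -2.44
cov(U,W) = E[UW] − E[U]E[W] = -2.44 − (1.02)(-3.18) = 0.8036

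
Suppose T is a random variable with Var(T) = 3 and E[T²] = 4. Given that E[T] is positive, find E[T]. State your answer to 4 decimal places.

(E[T])² = E[T²] − Var(T) = 4 − 3 = 1
E[T] = √1 = 1

1.0000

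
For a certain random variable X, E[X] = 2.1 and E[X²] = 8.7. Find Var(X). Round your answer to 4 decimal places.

4.2900

Var(X) = 8.7 − (2.1)² = 4.29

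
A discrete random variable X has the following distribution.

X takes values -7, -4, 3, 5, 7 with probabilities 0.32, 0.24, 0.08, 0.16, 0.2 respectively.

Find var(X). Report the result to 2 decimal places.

33.46

E[X] = (-7)(0.32) + (-4)(0.24) + (3)(0.08) + (5)(0.16) + (7)(0.2) = -0.76
E[X²] = (-7)²(0.32) + (-4)²(0.24) + (3)²(0.08) + (5)²(0.16) + (7)²(0.2) = 34.04
var(X) = E[X²] − (E[X])² = 34.04 − (-0.76)² = 33.4624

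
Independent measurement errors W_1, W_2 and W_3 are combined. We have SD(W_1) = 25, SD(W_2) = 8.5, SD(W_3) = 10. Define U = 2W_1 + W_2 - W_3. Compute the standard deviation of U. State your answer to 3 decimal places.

51.694

var(W_1) = 625, var(W_2) = 72.25, var(W_3) = 100
By independence, var(U) = (2)²var(W_1) + (1)²var(W_2) + (-1)²var(W_3)
= (2)²·625 + (1)²·72.25 + (-1)²·100 = 2672.25
SD(U) = √2672.25 ≈ 51.694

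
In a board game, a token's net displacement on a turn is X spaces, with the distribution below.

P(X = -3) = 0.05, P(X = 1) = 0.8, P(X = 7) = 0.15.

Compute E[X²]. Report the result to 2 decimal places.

8.60

E[X²] = (-3)²(0.05) + (1)²(0.8) + (7)²(0.15) = 8.6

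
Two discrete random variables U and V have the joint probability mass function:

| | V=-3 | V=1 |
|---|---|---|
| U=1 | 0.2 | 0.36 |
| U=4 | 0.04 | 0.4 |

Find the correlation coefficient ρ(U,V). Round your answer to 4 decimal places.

0.3094

E[U] = 2.32,  E[V] = 0.04
E[UV] = 0.88
Cov(U,V) = E[UV] − E[U]E[V] = 0.88 − (2.32)(0.04) = 0.7872
Var(U) = 2.2176,  Var(V) = 2.9184
ρ = 0.7872 / √(2.2176·2.9184) ≈ 0.3094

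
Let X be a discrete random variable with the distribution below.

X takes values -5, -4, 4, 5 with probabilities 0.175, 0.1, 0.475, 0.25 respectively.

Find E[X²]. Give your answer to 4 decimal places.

19.8250

E[X²] = (-5)²(0.175) + (-4)²(0.1) + (4)²(0.475) + (5)²(0.25) = 19.825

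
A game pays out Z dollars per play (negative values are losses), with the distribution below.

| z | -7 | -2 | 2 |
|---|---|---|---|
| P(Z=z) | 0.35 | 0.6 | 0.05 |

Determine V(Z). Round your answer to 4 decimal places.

7.1475

E[Z] = (-7)(0.35) + (-2)(0.6) + (2)(0.05) = -3.55
E[Z²] = (-7)²(0.35) + (-2)²(0.6) + (2)²(0.05) = 19.75
V(Z) = E[Z²] − (E[Z])² = 19.75 − (-3.55)² = 7.1475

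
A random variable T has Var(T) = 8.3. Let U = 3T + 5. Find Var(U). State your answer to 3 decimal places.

74.700

Var(3T + 5) = (3)²·Var(T) = 9·8.3 = 74.7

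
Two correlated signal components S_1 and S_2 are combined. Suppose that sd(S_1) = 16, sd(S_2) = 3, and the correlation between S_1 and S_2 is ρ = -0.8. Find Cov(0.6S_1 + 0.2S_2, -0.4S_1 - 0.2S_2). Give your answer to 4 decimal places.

-54.1200

Var(S_1) = (16)² = 256;  Var(S_2) = (3)² = 9
Cov(S_1,S_2) = ρ·sd(S_1)·sd(S_2) = -0.8·16·3 = -38.4
Cov(0.6S_1 + 0.2S_2, -0.4S_1 - 0.2S_2) = (0.6)(-0.4)Var(S_1) + (0.2)(-0.2)Var(S_2) + [(0.6)(-0.2) + (0.2)(-0.4)]Cov(S_1,S_2)
= -0.24·256 + -0.04·9 + -0.2·-38.4 = -54.12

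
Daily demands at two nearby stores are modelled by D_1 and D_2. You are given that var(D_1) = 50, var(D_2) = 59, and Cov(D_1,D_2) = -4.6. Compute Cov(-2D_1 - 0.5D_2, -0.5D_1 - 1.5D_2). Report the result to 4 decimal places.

79.3000

Cov(-2D_1 - 0.5D_2, -0.5D_1 - 1.5D_2) = (-2)(-0.5)var(D_1) + (-0.5)(-1.5)var(D_2) + [(-2)(-1.5) + (-0.5)(-0.5)]Cov(D_1,D_2)
= 1·50 + 0.75·59 + 3.25·-4.6 = 79.3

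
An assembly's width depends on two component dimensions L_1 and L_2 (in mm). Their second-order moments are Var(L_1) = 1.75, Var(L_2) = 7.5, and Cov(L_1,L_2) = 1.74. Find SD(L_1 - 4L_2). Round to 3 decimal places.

Var(L_1 - 4L_2) = (1)²·Var(L_1) + (-4)²·Var(L_2) + 2·(1)·(-4)·Cov(L_1,L_2)
= 1·1.75 + 16·7.5 + -8·1.74 = 107.83
SD(L_1 - 4L_2) = √107.83 ≈ 10.384

10.384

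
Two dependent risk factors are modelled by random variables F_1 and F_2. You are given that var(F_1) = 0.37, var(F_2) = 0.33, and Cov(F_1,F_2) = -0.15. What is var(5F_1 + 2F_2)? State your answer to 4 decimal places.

7.5700

var(5F_1 + 2F_2) = (5)²·var(F_1) + (2)²·var(F_2) + 2·(5)·(2)·Cov(F_1,F_2)
= 25·0.37 + 4·0.33 + 20·-0.15 = 7.57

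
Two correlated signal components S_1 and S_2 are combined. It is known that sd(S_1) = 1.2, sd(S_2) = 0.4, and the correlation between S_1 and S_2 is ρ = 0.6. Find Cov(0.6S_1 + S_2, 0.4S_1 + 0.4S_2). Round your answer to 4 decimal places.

V(S_1) = (1.2)² = 1.44;  V(S_2) = (0.4)² = 0.16
Cov(S_1,S_2) = ρ·sd(S_1)·sd(S_2) = 0.6·1.2·0.4 = 0.288
Cov(0.6S_1 + S_2, 0.4S_1 + 0.4S_2) = (0.6)(0.4)V(S_1) + (1)(0.4)V(S_2) + [(0.6)(0.4) + (1)(0.4)]Cov(S_1,S_2)
= 0.24·1.44 + 0.4·0.16 + 0.64·0.288 = 0.59392

0.5939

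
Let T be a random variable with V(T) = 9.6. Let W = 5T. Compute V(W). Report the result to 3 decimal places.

V(5T) = (5)²·V(T) = 25·9.6 = 240

240.000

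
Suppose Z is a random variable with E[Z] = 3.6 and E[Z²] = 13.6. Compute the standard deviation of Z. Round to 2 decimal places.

Var(Z) = 13.6 − (3.6)² = 0.64
σ(Z) = √0.64 ≈ 0.80

0.80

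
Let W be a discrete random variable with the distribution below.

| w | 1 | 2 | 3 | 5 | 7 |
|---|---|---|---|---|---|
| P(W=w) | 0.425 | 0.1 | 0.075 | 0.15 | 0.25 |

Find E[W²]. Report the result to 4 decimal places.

E[W²] = (1)²(0.425) + (2)²(0.1) + (3)²(0.075) + (5)²(0.15) + (7)²(0.25) = 17.5

17.5000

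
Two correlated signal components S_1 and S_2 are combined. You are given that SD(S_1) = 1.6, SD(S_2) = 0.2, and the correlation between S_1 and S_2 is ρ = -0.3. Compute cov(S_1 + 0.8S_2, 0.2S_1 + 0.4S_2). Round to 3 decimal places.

0.471

var(S_1) = (1.6)² = 2.56;  var(S_2) = (0.2)² = 0.04
cov(S_1,S_2) = ρ·SD(S_1)·SD(S_2) = -0.3·1.6·0.2 = -0.096
cov(S_1 + 0.8S_2, 0.2S_1 + 0.4S_2) = (1)(0.2)var(S_1) + (0.8)(0.4)var(S_2) + [(1)(0.4) + (0.8)(0.2)]cov(S_1,S_2)
= 0.2·2.56 + 0.32·0.04 + 0.56·-0.096 = 0.47104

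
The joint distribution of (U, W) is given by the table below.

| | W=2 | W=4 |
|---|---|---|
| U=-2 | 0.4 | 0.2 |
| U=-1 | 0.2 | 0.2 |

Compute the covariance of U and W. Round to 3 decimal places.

E[U] = -1.6,  E[W] = 2.8
E[UW] = -4.4
Cov(U,W) = E[UW] − E[U]E[W] = -4.4 − (-1.6)(2.8) = 0.08

0.080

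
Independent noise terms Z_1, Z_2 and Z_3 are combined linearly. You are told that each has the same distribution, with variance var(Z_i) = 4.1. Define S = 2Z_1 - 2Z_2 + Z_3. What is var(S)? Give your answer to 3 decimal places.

36.900

By independence, var(S) = (2)²var(Z_1) + (-2)²var(Z_2) + (1)²var(Z_3)
= (2)²·4.1 + (-2)²·4.1 + (1)²·4.1 = 36.9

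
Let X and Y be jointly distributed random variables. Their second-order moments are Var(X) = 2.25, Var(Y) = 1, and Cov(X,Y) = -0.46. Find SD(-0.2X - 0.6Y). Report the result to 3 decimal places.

Var(-0.2X - 0.6Y) = (-0.2)²·Var(X) + (-0.6)²·Var(Y) + 2·(-0.2)·(-0.6)·Cov(X,Y)
= 0.04·2.25 + 0.36·1 + 0.24·-0.46 = 0.3396
SD(-0.2X - 0.6Y) = √0.3396 ≈ 0.583

0.583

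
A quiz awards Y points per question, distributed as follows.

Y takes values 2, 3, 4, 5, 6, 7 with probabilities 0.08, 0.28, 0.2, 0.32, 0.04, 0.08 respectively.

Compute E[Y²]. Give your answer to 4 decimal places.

E[Y²] = (2)²(0.08) + (3)²(0.28) + (4)²(0.2) + (5)²(0.32) + (6)²(0.04) + (7)²(0.08) = 19.4

19.4000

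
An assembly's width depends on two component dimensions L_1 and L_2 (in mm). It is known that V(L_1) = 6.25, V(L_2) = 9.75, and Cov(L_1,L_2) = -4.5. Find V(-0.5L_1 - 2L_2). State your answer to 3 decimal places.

31.563

V(-0.5L_1 - 2L_2) = (-0.5)²·V(L_1) + (-2)²·V(L_2) + 2·(-0.5)·(-2)·Cov(L_1,L_2)
= 0.25·6.25 + 4·9.75 + 2·-4.5 = 31.5625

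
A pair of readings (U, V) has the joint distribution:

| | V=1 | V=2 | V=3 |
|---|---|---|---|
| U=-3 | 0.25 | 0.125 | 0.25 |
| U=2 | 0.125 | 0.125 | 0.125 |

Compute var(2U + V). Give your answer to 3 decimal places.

24.188

E[U] = -1.125,  E[V] = 2,  E[UV] = -2.25
var(U) = 7.125 − (-1.125)² = 5.859375;  var(V) = 4.75 − (2)² = 0.75
Cov(U,V) = -2.25 − (-1.125)(2) = 0
var(2U + V) = (2)²·5.859375 + (1)²·0.75 + 2·(2)·(1)·0 = 24.1875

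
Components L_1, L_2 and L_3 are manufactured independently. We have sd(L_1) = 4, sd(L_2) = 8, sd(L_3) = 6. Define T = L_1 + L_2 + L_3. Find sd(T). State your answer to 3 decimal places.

10.770

var(L_1) = 16, var(L_2) = 64, var(L_3) = 36
By independence, var(T) = (1)²var(L_1) + (1)²var(L_2) + (1)²var(L_3)
= (1)²·16 + (1)²·64 + (1)²·36 = 116
sd(T) = √116 ≈ 10.770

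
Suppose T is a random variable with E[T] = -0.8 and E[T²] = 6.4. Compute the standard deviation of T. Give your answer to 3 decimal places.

V(T) = 6.4 − (-0.8)² = 5.76
sd(T) = √5.76 ≈ 2.400

2.400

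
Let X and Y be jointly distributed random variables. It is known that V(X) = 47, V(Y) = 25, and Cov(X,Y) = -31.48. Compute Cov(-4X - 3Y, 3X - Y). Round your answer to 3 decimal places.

Cov(-4X - 3Y, 3X - Y) = (-4)(3)V(X) + (-3)(-1)V(Y) + [(-4)(-1) + (-3)(3)]Cov(X,Y)
= -12·47 + 3·25 + -5·-31.48 = -331.6

-331.600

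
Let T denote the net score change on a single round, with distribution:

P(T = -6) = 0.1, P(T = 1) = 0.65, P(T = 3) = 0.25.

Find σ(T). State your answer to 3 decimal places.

2.421

E[T] = (-6)(0.1) + (1)(0.65) + (3)(0.25) = 0.8
E[T²] = (-6)²(0.1) + (1)²(0.65) + (3)²(0.25) = 6.5
V(T) = E[T²] − (E[T])² = 6.5 − (0.8)² = 5.86
σ(T) = √5.86 ≈ 2.421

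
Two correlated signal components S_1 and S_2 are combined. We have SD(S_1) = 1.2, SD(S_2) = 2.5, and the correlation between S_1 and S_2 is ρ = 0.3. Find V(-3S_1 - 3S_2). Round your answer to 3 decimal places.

V(S_1) = (1.2)² = 1.44;  V(S_2) = (2.5)² = 6.25
Cov(S_1,S_2) = ρ·SD(S_1)·SD(S_2) = 0.3·1.2·2.5 = 0.9
V(-3S_1 - 3S_2) = (-3)²·V(S_1) + (-3)²·V(S_2) + 2·(-3)·(-3)·Cov(S_1,S_2)
= 9·1.44 + 9·6.25 + 18·0.9 = 85.41

85.410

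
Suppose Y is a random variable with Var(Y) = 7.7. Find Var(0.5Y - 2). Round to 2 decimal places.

1.93

Var(0.5Y - 2) = (0.5)²·Var(Y) = 0.25·7.7 = 1.925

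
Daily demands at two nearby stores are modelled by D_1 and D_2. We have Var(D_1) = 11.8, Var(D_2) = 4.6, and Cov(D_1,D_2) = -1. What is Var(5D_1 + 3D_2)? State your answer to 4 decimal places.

306.4000

Var(5D_1 + 3D_2) = (5)²·Var(D_1) + (3)²·Var(D_2) + 2·(5)·(3)·Cov(D_1,D_2)
= 25·11.8 + 9·4.6 + 30·-1 = 306.4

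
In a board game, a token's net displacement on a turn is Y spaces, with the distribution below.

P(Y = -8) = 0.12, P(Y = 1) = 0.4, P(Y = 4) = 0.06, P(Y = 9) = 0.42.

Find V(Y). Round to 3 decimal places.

E[Y] = (-8)(0.12) + (1)(0.4) + (4)(0.06) + (9)(0.42) = 3.46
E[Y²] = (-8)²(0.12) + (1)²(0.4) + (4)²(0.06) + (9)²(0.42) = 43.06
V(Y) = E[Y²] − (E[Y])² = 43.06 − (3.46)² = 31.0884

31.088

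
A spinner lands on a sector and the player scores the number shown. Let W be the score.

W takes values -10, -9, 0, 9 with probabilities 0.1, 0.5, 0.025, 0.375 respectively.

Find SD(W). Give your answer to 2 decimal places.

E[W] = (-10)(0.1) + (-9)(0.5) + (0)(0.025) + (9)(0.375) = -2.125
E[W²] = (-10)²(0.1) + (-9)²(0.5) + (0)²(0.025) + (9)²(0.375) = 80.875
Var(W) = E[W²] − (E[W])² = 80.875 − (-2.125)² = 76.359375
SD(W) = √76.359375 ≈ 8.74

8.74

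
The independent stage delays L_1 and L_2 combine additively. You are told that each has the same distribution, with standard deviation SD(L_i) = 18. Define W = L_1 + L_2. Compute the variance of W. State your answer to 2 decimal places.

648.00

V(L_i) = (18)² = 324
By independence, V(W) = (1)²V(L_1) + (1)²V(L_2)
= (1)²·324 + (1)²·324 = 648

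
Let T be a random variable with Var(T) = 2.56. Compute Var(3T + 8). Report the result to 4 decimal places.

Var(3T + 8) = (3)²·Var(T) = 9·2.56 = 23.04

23.0400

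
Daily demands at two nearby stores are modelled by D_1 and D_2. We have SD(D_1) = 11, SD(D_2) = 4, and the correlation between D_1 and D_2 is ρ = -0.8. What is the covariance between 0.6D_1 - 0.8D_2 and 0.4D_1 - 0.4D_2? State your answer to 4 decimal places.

var(D_1) = (11)² = 121;  var(D_2) = (4)² = 16
Cov(D_1,D_2) = ρ·SD(D_1)·SD(D_2) = -0.8·11·4 = -35.2
Cov(0.6D_1 - 0.8D_2, 0.4D_1 - 0.4D_2) = (0.6)(0.4)var(D_1) + (-0.8)(-0.4)var(D_2) + [(0.6)(-0.4) + (-0.8)(0.4)]Cov(D_1,D_2)
= 0.24·121 + 0.32·16 + -0.56·-35.2 = 53.872

53.8720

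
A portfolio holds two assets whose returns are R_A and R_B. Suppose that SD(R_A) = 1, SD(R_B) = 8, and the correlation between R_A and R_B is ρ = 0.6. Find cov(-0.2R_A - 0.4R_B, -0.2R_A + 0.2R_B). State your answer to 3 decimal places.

var(R_A) = (1)² = 1;  var(R_B) = (8)² = 64
cov(R_A,R_B) = ρ·SD(R_A)·SD(R_B) = 0.6·1·8 = 4.8
cov(-0.2R_A - 0.4R_B, -0.2R_A + 0.2R_B) = (-0.2)(-0.2)var(R_A) + (-0.4)(0.2)var(R_B) + [(-0.2)(0.2) + (-0.4)(-0.2)]cov(R_A,R_B)
= 0.04·1 + -0.08·64 + 0.04·4.8 = -4.888

-4.888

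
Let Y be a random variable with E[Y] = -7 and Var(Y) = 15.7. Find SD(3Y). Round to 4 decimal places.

Var(3Y) = (3)²·15.7 = 141.3
SD(3Y) = √141.3 ≈ 11.8870

11.8870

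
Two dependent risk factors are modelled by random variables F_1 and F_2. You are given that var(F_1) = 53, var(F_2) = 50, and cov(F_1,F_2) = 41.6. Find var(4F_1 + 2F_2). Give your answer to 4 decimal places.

1713.6000

var(4F_1 + 2F_2) = (4)²·var(F_1) + (2)²·var(F_2) + 2·(4)·(2)·cov(F_1,F_2)
= 16·53 + 4·50 + 16·41.6 = 1713.6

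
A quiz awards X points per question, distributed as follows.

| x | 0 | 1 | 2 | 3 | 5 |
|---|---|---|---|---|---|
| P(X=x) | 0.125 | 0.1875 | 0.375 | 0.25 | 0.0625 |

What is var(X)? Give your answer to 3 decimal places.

1.500

E[X] = (0)(0.125) + (1)(0.1875) + (2)(0.375) + (3)(0.25) + (5)(0.0625) = 2
E[X²] = (0)²(0.125) + (1)²(0.1875) + (2)²(0.375) + (3)²(0.25) + (5)²(0.0625) = 5.5
var(X) = E[X²] − (E[X])² = 5.5 − (2)² = 1.5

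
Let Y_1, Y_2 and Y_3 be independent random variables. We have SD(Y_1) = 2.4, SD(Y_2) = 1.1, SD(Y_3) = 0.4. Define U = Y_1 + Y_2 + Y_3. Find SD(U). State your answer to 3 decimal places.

2.670

Var(Y_1) = 5.76, Var(Y_2) = 1.21, Var(Y_3) = 0.16
By independence, Var(U) = (1)²Var(Y_1) + (1)²Var(Y_2) + (1)²Var(Y_3)
= (1)²·5.76 + (1)²·1.21 + (1)²·0.16 = 7.13
SD(U) = √7.13 ≈ 2.670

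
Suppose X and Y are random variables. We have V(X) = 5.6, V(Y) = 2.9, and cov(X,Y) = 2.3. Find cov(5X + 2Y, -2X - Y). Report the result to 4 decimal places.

-82.5000

cov(5X + 2Y, -2X - Y) = (5)(-2)V(X) + (2)(-1)V(Y) + [(5)(-1) + (2)(-2)]cov(X,Y)
= -10·5.6 + -2·2.9 + -9·2.3 = -82.5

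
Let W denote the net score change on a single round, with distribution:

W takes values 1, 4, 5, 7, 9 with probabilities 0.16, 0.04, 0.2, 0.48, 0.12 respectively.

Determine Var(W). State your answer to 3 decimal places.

5.862

E[W] = (1)(0.16) + (4)(0.04) + (5)(0.2) + (7)(0.48) + (9)(0.12) = 5.76
E[W²] = (1)²(0.16) + (4)²(0.04) + (5)²(0.2) + (7)²(0.48) + (9)²(0.12) = 39.04
Var(W) = E[W²] − (E[W])² = 39.04 − (5.76)² = 5.8624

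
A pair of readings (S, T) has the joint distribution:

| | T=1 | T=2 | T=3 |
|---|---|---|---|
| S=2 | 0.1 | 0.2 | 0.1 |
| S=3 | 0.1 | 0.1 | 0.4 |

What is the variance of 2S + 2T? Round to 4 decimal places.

4.3600

E[S] = 2.6,  E[T] = 2.3,  E[ST] = 6.1
V(S) = 7 − (2.6)² = 0.24;  V(T) = 5.9 − (2.3)² = 0.61
cov(S,T) = 6.1 − (2.6)(2.3) = 0.12
V(2S + 2T) = (2)²·0.24 + (2)²·0.61 + 2·(2)·(2)·0.12 = 4.36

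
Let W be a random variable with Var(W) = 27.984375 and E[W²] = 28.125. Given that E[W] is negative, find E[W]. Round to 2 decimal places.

(E[W])² = E[W²] − Var(W) = 28.125 − 27.984375 = 0.140625
E[W] = −√0.140625 = -0.375

-0.38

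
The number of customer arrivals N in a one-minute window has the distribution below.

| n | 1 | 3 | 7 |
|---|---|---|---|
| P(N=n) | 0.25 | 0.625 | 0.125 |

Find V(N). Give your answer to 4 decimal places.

3.0000

E[N] = (1)(0.25) + (3)(0.625) + (7)(0.125) = 3
E[N²] = (1)²(0.25) + (3)²(0.625) + (7)²(0.125) = 12
V(N) = E[N²] − (E[N])² = 12 − (3)² = 3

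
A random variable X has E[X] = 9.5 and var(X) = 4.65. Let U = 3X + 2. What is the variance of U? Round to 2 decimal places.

var(3X + 2) = (3)²·var(X) = 9·4.65 = 41.85

41.85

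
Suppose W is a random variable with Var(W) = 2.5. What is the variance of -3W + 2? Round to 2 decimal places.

Var(-3W + 2) = (-3)²·Var(W) = 9·2.5 = 22.5

22.50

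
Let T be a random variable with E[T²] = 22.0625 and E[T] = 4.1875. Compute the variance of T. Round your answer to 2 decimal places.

V(T) = 22.0625 − (4.1875)² = 4.52734375

4.53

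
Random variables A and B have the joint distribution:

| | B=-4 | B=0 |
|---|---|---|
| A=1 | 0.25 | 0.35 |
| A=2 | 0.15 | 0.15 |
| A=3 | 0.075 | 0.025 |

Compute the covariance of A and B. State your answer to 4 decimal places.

-0.2500

E[A] = 1.5,  E[B] = -1.9
E[AB] = -3.1
cov(A,B) = E[AB] − E[A]E[B] = -3.1 − (1.5)(-1.9) = -0.25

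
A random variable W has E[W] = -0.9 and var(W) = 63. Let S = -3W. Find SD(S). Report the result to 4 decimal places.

var(-3W) = (-3)²·63 = 567
SD(S) = √567 ≈ 23.8118

23.8118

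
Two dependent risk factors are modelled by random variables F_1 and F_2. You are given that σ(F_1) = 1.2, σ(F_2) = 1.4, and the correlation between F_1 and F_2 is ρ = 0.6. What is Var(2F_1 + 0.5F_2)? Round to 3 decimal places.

8.266

Var(F_1) = (1.2)² = 1.44;  Var(F_2) = (1.4)² = 1.96
Cov(F_1,F_2) = ρ·σ(F_1)·σ(F_2) = 0.6·1.2·1.4 = 1.008
Var(2F_1 + 0.5F_2) = (2)²·Var(F_1) + (0.5)²·Var(F_2) + 2·(2)·(0.5)·Cov(F_1,F_2)
= 4·1.44 + 0.25·1.96 + 2·1.008 = 8.266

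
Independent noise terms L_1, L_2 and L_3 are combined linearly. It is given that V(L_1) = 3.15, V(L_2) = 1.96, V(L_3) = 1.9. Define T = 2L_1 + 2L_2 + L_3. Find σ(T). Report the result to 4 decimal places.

By independence, V(T) = (2)²V(L_1) + (2)²V(L_2) + (1)²V(L_3)
= (2)²·3.15 + (2)²·1.96 + (1)²·1.9 = 22.34
σ(T) = √22.34 ≈ 4.7265

4.7265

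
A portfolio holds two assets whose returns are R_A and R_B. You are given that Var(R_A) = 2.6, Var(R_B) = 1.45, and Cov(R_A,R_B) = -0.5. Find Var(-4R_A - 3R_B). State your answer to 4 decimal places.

Var(-4R_A - 3R_B) = (-4)²·Var(R_A) + (-3)²·Var(R_B) + 2·(-4)·(-3)·Cov(R_A,R_B)
= 16·2.6 + 9·1.45 + 24·-0.5 = 42.65

42.6500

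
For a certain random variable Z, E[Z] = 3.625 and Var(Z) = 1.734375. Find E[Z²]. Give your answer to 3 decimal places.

14.875

E[Z²] = Var(Z) + (E[Z])² = 1.734375 + (3.625)² = 14.875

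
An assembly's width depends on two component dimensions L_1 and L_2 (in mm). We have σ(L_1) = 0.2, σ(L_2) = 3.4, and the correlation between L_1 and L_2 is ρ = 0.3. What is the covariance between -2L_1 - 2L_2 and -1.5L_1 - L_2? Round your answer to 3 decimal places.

var(L_1) = (0.2)² = 0.04;  var(L_2) = (3.4)² = 11.56
Cov(L_1,L_2) = ρ·σ(L_1)·σ(L_2) = 0.3·0.2·3.4 = 0.204
Cov(-2L_1 - 2L_2, -1.5L_1 - L_2) = (-2)(-1.5)var(L_1) + (-2)(-1)var(L_2) + [(-2)(-1) + (-2)(-1.5)]Cov(L_1,L_2)
= 3·0.04 + 2·11.56 + 5·0.204 = 24.26

24.260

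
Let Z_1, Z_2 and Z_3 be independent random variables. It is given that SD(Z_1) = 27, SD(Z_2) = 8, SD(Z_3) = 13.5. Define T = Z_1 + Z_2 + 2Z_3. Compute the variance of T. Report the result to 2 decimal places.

Var(Z_1) = 729, Var(Z_2) = 64, Var(Z_3) = 182.25
By independence, Var(T) = (1)²Var(Z_1) + (1)²Var(Z_2) + (2)²Var(Z_3)
= (1)²·729 + (1)²·64 + (2)²·182.25 = 1522

1522.00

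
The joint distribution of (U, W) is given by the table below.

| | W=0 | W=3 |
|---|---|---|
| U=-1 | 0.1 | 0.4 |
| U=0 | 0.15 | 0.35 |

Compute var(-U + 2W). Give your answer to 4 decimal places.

7.3000

E[U] = -0.5,  E[W] = 2.25,  E[UW] = -1.2
var(U) = 0.5 − (-0.5)² = 0.25;  var(W) = 6.75 − (2.25)² = 1.6875
cov(U,W) = -1.2 − (-0.5)(2.25) = -0.075
var(-U + 2W) = (-1)²·0.25 + (2)²·1.6875 + 2·(-1)·(2)·-0.075 = 7.3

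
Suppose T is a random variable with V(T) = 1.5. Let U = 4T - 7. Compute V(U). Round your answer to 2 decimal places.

24.00

V(4T - 7) = (4)²·V(T) = 16·1.5 = 24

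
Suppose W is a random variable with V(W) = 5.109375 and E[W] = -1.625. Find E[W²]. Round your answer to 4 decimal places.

E[W²] = V(W) + (E[W])² = 5.109375 + (-1.625)² = 7.75

7.7500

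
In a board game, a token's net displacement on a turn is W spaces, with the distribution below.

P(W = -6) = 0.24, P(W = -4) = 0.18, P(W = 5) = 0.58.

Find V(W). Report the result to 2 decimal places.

25.47

E[W] = (-6)(0.24) + (-4)(0.18) + (5)(0.58) = 0.74
E[W²] = (-6)²(0.24) + (-4)²(0.18) + (5)²(0.58) = 26.02
V(W) = E[W²] − (E[W])² = 26.02 − (0.74)² = 25.4724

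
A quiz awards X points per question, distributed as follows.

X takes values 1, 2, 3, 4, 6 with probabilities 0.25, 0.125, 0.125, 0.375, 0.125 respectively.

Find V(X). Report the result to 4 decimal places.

2.6094

E[X] = (1)(0.25) + (2)(0.125) + (3)(0.125) + (4)(0.375) + (6)(0.125) = 3.125
E[X²] = (1)²(0.25) + (2)²(0.125) + (3)²(0.125) + (4)²(0.375) + (6)²(0.125) = 12.375
V(X) = E[X²] − (E[X])² = 12.375 − (3.125)² = 2.609375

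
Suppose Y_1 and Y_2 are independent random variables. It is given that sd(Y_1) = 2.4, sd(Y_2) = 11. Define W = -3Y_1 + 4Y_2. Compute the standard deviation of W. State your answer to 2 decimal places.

var(Y_1) = 5.76, var(Y_2) = 121
By independence, var(W) = (-3)²var(Y_1) + (4)²var(Y_2)
= (-3)²·5.76 + (4)²·121 = 1987.84
sd(W) = √1987.84 ≈ 44.59

44.59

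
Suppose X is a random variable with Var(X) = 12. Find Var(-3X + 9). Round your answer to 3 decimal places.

Var(-3X + 9) = (-3)²·Var(X) = 9·12 = 108

108.000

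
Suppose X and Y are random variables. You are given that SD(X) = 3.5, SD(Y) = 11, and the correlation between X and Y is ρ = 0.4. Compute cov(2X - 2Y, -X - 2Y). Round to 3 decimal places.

V(X) = (3.5)² = 12.25;  V(Y) = (11)² = 121
cov(X,Y) = ρ·SD(X)·SD(Y) = 0.4·3.5·11 = 15.4
cov(2X - 2Y, -X - 2Y) = (2)(-1)V(X) + (-2)(-2)V(Y) + [(2)(-2) + (-2)(-1)]cov(X,Y)
= -2·12.25 + 4·121 + -2·15.4 = 428.7

428.700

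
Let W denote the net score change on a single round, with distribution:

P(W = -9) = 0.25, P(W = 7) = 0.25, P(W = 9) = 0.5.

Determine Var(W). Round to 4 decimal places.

E[W] = (-9)(0.25) + (7)(0.25) + (9)(0.5) = 4
E[W²] = (-9)²(0.25) + (7)²(0.25) + (9)²(0.5) = 73
Var(W) = E[W²] − (E[W])² = 73 − (4)² = 57

57.0000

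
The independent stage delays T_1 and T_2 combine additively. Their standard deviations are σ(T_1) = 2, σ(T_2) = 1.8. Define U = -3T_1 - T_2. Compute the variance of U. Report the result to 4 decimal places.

39.2400

var(T_1) = 4, var(T_2) = 3.24
By independence, var(U) = (-3)²var(T_1) + (-1)²var(T_2)
= (-3)²·4 + (-1)²·3.24 = 39.24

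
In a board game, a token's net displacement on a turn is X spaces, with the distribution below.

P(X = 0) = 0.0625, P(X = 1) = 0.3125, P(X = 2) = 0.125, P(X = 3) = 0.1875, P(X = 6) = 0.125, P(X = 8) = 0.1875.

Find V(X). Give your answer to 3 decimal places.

7.609

E[X] = (0)(0.0625) + (1)(0.3125) + (2)(0.125) + (3)(0.1875) + (6)(0.125) + (8)(0.1875) = 3.375
E[X²] = (0)²(0.0625) + (1)²(0.3125) + (2)²(0.125) + (3)²(0.1875) + (6)²(0.125) + (8)²(0.1875) = 19
V(X) = E[X²] − (E[X])² = 19 − (3.375)² = 7.609375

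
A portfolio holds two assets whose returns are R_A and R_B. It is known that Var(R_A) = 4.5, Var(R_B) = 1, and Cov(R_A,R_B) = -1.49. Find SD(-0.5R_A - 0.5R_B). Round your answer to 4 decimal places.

Var(-0.5R_A - 0.5R_B) = (-0.5)²·Var(R_A) + (-0.5)²·Var(R_B) + 2·(-0.5)·(-0.5)·Cov(R_A,R_B)
= 0.25·4.5 + 0.25·1 + 0.5·-1.49 = 0.63
SD(-0.5R_A - 0.5R_B) = √0.63 ≈ 0.7937

0.7937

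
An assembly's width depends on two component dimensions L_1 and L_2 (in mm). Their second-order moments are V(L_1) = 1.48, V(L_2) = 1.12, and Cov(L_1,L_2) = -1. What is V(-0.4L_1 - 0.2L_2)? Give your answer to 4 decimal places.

V(-0.4L_1 - 0.2L_2) = (-0.4)²·V(L_1) + (-0.2)²·V(L_2) + 2·(-0.4)·(-0.2)·Cov(L_1,L_2)
= 0.16·1.48 + 0.04·1.12 + 0.16·-1 = 0.1216

0.1216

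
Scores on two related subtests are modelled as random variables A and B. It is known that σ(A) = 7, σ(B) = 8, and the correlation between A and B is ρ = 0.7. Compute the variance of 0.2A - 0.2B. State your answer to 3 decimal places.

1.384

var(A) = (7)² = 49;  var(B) = (8)² = 64
Cov(A,B) = ρ·σ(A)·σ(B) = 0.7·7·8 = 39.2
var(0.2A - 0.2B) = (0.2)²·var(A) + (-0.2)²·var(B) + 2·(0.2)·(-0.2)·Cov(A,B)
= 0.04·49 + 0.04·64 + -0.08·39.2 = 1.384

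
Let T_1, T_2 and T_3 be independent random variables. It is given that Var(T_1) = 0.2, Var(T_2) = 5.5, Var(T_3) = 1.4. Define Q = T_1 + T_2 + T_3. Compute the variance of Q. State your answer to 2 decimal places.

By independence, Var(Q) = (1)²Var(T_1) + (1)²Var(T_2) + (1)²Var(T_3)
= (1)²·0.2 + (1)²·5.5 + (1)²·1.4 = 7.1

7.10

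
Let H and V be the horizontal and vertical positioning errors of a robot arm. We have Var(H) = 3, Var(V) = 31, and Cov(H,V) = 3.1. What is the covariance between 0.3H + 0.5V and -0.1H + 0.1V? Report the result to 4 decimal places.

1.3980

Cov(0.3H + 0.5V, -0.1H + 0.1V) = (0.3)(-0.1)Var(H) + (0.5)(0.1)Var(V) + [(0.3)(0.1) + (0.5)(-0.1)]Cov(H,V)
= -0.03·3 + 0.05·31 + -0.02·3.1 = 1.398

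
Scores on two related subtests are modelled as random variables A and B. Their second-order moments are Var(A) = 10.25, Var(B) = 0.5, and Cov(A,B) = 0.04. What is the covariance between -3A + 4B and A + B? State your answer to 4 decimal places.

Cov(-3A + 4B, A + B) = (-3)(1)Var(A) + (4)(1)Var(B) + [(-3)(1) + (4)(1)]Cov(A,B)
= -3·10.25 + 4·0.5 + 1·0.04 = -28.71

-28.7100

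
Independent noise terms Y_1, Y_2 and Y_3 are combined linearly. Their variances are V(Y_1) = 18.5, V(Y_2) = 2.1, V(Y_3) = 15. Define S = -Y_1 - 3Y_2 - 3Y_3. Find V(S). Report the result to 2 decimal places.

By independence, V(S) = (-1)²V(Y_1) + (-3)²V(Y_2) + (-3)²V(Y_3)
= (-1)²·18.5 + (-3)²·2.1 + (-3)²·15 = 172.4

172.40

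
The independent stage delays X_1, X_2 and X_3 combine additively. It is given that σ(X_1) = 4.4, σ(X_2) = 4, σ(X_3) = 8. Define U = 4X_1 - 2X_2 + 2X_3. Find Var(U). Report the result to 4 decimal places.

629.7600

Var(X_1) = 19.36, Var(X_2) = 16, Var(X_3) = 64
By independence, Var(U) = (4)²Var(X_1) + (-2)²Var(X_2) + (2)²Var(X_3)
= (4)²·19.36 + (-2)²·16 + (2)²·64 = 629.76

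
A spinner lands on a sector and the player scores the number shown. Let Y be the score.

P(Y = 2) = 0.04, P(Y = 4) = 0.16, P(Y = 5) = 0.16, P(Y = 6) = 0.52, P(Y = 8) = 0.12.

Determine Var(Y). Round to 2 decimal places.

1.76

E[Y] = (2)(0.04) + (4)(0.16) + (5)(0.16) + (6)(0.52) + (8)(0.12) = 5.6
E[Y²] = (2)²(0.04) + (4)²(0.16) + (5)²(0.16) + (6)²(0.52) + (8)²(0.12) = 33.12
Var(Y) = E[Y²] − (E[Y])² = 33.12 − (5.6)² = 1.76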